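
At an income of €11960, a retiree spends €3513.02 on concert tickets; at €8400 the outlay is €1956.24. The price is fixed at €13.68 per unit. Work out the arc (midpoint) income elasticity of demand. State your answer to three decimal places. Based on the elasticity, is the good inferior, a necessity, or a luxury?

With a constant price, Q₁ = 3513.02/13.68 = 256.800 and Q₂ = 1956.24/13.68 = 143.000 (equivalently, work directly with expenditure since P cancels).
Midpoint %ΔQ = (1956.24 − 3513.02)/2734.63 = -0.56928; midpoint %ΔI = (8400 − 11960)/10180 = -0.34971.
η = -0.56928 / -0.34971 = 1.628.
η > 1 ⇒ luxury.

1.628 (luxury)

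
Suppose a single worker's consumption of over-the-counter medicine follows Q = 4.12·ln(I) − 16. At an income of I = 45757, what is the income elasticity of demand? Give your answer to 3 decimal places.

At I = 45757: Q = 28.212.
dQ/dI = 4.12/I = 0.0000900409 at this income.
η = (dQ/dI)·(I/Q) = 0.0000900409 × (45757/28.212) = 0.146.

0.146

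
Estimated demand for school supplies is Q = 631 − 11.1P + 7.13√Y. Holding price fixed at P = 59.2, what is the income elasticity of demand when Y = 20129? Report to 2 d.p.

At P = 59.2, Y = 20129: Q = 985.461.
Holding P constant, ∂Q/∂Y = 7.13/(2√Y) = 0.0251275.
η_Y = (∂Q/∂Y)·(Y/Q) = 0.0251275 × (20129/985.461) = 0.51.

0.51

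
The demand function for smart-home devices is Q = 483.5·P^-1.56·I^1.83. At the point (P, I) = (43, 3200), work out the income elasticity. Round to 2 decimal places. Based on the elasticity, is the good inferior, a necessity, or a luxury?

1.83 (luxury)

For a multiplicative demand Q = A·P^α·I^β, the income elasticity is β everywhere.
Here β = 1.83, so η = 1.83.
Since η > 1, this is a luxury.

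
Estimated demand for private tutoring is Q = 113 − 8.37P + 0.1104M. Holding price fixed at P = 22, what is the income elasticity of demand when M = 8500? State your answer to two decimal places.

At P = 22, M = 8500: Q = 867.260.
Holding P constant, ∂Q/∂M = 0.1104.
η_M = (∂Q/∂M)·(M/Q) = 0.1104 × (8500/867.260) = 1.08.

1.08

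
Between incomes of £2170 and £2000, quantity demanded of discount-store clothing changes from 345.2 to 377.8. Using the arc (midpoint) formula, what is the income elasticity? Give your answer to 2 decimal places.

ΔQ = 377.8 − 345.2 = 32.6; midpoint Q̄ = (345.2 + 377.8)/2 = 361.5.
ΔI = 2000 − 2170 = -170; midpoint Ī = (2170 + 2000)/2 = 2085.
η = (ΔQ/Q̄) ÷ (ΔI/Ī) = (32.6/361.5) ÷ (-170/2085) = -1.11.

-1.11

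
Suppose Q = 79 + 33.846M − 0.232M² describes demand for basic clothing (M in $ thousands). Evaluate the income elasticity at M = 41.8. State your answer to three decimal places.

0.555

At M = 41.8: Q = 1088.4031.
dQ/dM = 33.846 − 0.464M = 14.45080.
η = (dQ/dM)·(M/Q) = 14.45080 × (41.8/1088.4031) = 0.555.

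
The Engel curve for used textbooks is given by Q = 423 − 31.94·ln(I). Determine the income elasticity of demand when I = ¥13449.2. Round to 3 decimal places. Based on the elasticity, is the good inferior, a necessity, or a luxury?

-0.268 (inferior good)

At I = 13449.2: Q = 119.357.
dQ/dI = -31.94/I = -0.00237486 at this income.
η = (dQ/dI)·(I/Q) = -0.00237486 × (13449.2/119.357) = -0.268.
Since η < 0, the good is an inferior good.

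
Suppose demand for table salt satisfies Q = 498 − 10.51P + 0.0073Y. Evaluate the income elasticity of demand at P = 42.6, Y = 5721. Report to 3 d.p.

At P = 42.6, Y = 5721: Q = 92.037.
Holding P constant, ∂Q/∂Y = 0.0073.
η_Y = (∂Q/∂Y)·(Y/Q) = 0.0073 × (5721/92.037) = 0.454.

0.454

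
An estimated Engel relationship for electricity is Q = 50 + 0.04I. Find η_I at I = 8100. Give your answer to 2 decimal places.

0.87

At I = 8100: Q = 374.000.
dQ/dI = 0.04.
η = (dQ/dI)·(I/Q) = 0.04 × (8100/374.000) = 0.87.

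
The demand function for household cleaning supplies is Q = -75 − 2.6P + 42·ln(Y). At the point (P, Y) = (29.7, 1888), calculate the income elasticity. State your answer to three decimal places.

At P = 29.7, Y = 1888: Q = 164.597.
Holding P constant, ∂Q/∂Y = 42/Y = 0.0222458.
η_Y = (∂Q/∂Y)·(Y/Q) = 0.0222458 × (1888/164.597) = 0.255.

0.255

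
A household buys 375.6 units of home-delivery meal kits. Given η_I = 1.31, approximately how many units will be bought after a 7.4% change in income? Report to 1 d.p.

%ΔQ ≈ η × %ΔI = 1.31 × 7.4% = 9.694%.
New Q ≈ 375.6 × (1 + 0.09694) = 412.0.

412.0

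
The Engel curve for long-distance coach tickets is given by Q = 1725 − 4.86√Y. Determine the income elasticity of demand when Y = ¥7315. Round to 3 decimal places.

At Y = 7315: Q = 1309.335.
dQ/dY = -4.86/(2√Y) = -0.0284118 at this income.
η = (dQ/dY)·(Y/Q) = -0.0284118 × (7315/1309.335) = -0.159.

-0.159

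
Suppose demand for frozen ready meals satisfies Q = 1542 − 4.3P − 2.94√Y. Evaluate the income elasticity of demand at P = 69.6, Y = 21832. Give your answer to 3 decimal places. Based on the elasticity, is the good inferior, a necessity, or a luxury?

At P = 69.6, Y = 21832: Q = 808.316.
Holding P constant, ∂Q/∂Y = -2.94/(2√Y) = -0.0099488.
η_Y = (∂Q/∂Y)·(Y/Q) = -0.0099488 × (21832/808.316) = -0.269.
Since η < 0, this is an inferior good.

-0.269 (inferior good)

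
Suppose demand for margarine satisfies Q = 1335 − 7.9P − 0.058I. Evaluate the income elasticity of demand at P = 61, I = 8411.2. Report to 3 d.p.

At P = 61, I = 8411.2: Q = 365.250.
Holding P constant, ∂Q/∂I = −0.058.
η_I = (∂Q/∂I)·(I/Q) = -0.058 × (8411.2/365.250) = -1.336.

-1.336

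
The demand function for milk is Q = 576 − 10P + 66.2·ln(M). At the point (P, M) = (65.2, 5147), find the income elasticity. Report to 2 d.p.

0.14

At P = 65.2, M = 5147: Q = 489.756.
Holding P constant, ∂Q/∂M = 66.2/M = 0.0128619.
η_M = (∂Q/∂M)·(M/Q) = 0.0128619 × (5147/489.756) = 0.14.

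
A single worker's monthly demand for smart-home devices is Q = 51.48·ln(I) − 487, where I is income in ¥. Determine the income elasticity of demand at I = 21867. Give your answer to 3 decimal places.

At I = 21867: Q = 27.426.
dQ/dI = 51.48/I = 0.00235423 at this income.
η = (dQ/dI)·(I/Q) = 0.00235423 × (21867/27.426) = 1.877.

1.877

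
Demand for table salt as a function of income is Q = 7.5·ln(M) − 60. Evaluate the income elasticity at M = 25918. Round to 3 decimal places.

At M = 25918: Q = 16.220.
dQ/dM = 7.5/M = 0.000289374 at this income.
η = (dQ/dM)·(M/Q) = 0.000289374 × (25918/16.220) = 0.462.

0.462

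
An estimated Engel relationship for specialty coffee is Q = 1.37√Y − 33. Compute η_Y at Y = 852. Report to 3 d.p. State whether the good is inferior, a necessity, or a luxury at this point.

At Y = 852: Q = 6.989.
dQ/dY = 1.37/(2√Y) = 0.0234677 at this income.
η = (dQ/dY)·(Y/Q) = 0.0234677 × (852/6.989) = 2.861.
Since η > 1, the good is a luxury.

2.861 (luxury)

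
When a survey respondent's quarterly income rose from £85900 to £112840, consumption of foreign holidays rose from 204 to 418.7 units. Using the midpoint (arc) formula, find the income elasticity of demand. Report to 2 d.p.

2.54

ΔQ = 418.7 − 204 = 214.7; midpoint Q̄ = (204 + 418.7)/2 = 311.35.
ΔI = 112840 − 85900 = 26940; midpoint Ī = (85900 + 112840)/2 = 99370.
η = (ΔQ/Q̄) ÷ (ΔI/Ī) = (214.7/311.35) ÷ (26940/99370) = 2.54.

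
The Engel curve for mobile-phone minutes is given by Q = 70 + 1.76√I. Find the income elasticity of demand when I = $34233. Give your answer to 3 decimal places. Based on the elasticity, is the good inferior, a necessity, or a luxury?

0.412 (necessity)

At I = 34233: Q = 395.638.
dQ/dI = 1.76/(2√I) = 0.0047562 at this income.
η = (dQ/dI)·(I/Q) = 0.0047562 × (34233/395.638) = 0.412.
Since 0 < η < 1, the good is a necessity.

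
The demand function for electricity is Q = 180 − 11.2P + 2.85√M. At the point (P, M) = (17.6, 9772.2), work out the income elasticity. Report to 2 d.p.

At P = 17.6, M = 9772.2: Q = 264.615.
Holding P constant, ∂Q/∂M = 2.85/(2√M) = 0.0144151.
η_M = (∂Q/∂M)·(M/Q) = 0.0144151 × (9772.2/264.615) = 0.53.

0.53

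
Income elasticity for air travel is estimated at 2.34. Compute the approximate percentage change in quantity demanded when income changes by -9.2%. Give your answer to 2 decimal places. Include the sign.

%ΔQ ≈ η × %ΔI = 2.34 × (-9.2%) = -21.53%.

-21.53%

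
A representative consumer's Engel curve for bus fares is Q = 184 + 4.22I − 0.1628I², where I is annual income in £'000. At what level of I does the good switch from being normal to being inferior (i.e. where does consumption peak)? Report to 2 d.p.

12.96

dQ/dI = 4.22 − 0.3256I.
The good is inferior where dQ/dI < 0. Setting dQ/dI = 0 gives I = 4.22 / 0.3256 = 12.96.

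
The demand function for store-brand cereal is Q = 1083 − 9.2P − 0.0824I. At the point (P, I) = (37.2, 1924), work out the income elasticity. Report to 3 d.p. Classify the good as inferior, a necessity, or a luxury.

At P = 37.2, I = 1924: Q = 582.222.
Holding P constant, ∂Q/∂I = −0.0824.
η_I = (∂Q/∂I)·(I/Q) = -0.0824 × (1924/582.222) = -0.272.
Since η < 0, this is an inferior good.

-0.272 (inferior good)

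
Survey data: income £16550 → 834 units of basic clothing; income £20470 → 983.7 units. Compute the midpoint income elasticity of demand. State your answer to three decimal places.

ΔQ = 983.7 − 834 = 149.7; midpoint Q̄ = (834 + 983.7)/2 = 908.85.
ΔI = 20470 − 16550 = 3920; midpoint Ī = (16550 + 20470)/2 = 18510.
η = (ΔQ/Q̄) ÷ (ΔI/Ī) = (149.7/908.85) ÷ (3920/18510) = 0.778.

0.778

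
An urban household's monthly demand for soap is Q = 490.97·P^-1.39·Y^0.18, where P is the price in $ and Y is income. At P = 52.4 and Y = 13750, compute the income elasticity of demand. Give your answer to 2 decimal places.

0.18

For a multiplicative demand Q = A·P^α·Y^β, the income elasticity is β everywhere.
Here β = 0.18, so η = 0.18.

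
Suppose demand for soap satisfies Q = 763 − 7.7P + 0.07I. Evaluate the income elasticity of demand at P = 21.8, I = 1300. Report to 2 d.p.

0.13

At P = 21.8, I = 1300: Q = 686.140.
Holding P constant, ∂Q/∂I = 0.07.
η_I = (∂Q/∂I)·(I/Q) = 0.07 × (1300/686.140) = 0.13.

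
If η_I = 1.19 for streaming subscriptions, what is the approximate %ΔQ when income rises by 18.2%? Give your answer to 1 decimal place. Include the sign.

%ΔQ ≈ η × %ΔI = 1.19 × 18.2% = 21.7%.

21.7%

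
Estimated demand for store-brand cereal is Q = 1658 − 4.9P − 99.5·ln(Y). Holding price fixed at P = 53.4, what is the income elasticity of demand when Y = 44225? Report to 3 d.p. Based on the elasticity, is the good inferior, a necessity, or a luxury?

-0.300 (inferior good)

At P = 53.4, Y = 44225: Q = 331.984.
Holding P constant, ∂Q/∂Y = -99.5/Y = -0.00224986.
η_Y = (∂Q/∂Y)·(Y/Q) = -0.00224986 × (44225/331.984) = -0.300.
Since η < 0, this is an inferior good.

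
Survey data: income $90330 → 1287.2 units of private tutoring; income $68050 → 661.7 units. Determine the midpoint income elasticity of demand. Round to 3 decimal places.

ΔQ = 661.7 − 1287.2 = -625.5; midpoint Q̄ = (1287.2 + 661.7)/2 = 974.45.
ΔI = 68050 − 90330 = -22280; midpoint Ī = (90330 + 68050)/2 = 79190.
η = (ΔQ/Q̄) ÷ (ΔI/Ī) = (-625.5/974.45) ÷ (-22280/79190) = 2.282.

2.282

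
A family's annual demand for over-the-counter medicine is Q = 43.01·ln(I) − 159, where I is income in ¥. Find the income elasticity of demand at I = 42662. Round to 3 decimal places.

At I = 42662: Q = 299.532.
dQ/dI = 43.01/I = 0.00100816 at this income.
η = (dQ/dI)·(I/Q) = 0.00100816 × (42662/299.532) = 0.144.

0.144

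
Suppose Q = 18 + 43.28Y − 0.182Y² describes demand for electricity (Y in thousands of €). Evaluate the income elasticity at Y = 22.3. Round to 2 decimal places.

At Y = 22.3: Q = 892.6372.
dQ/dY = 43.28 − 0.364Y = 35.16280.
η = (dQ/dY)·(Y/Q) = 35.16280 × (22.3/892.6372) = 0.88.

0.88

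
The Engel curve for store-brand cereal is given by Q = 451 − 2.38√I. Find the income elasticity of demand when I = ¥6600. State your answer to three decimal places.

-0.375

At I = 6600: Q = 257.648.
dQ/dI = -2.38/(2√I) = -0.0146479 at this income.
η = (dQ/dI)·(I/Q) = -0.0146479 × (6600/257.648) = -0.375.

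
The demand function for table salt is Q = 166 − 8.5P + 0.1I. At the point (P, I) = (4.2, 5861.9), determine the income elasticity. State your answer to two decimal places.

At P = 4.2, I = 5861.9: Q = 716.490.
Holding P constant, ∂Q/∂I = 0.1.
η_I = (∂Q/∂I)·(I/Q) = 0.1 × (5861.9/716.490) = 0.82.

0.82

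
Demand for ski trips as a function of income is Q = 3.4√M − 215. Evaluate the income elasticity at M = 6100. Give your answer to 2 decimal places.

2.63

At M = 6100: Q = 50.548.
dQ/dM = 3.4/(2√M) = 0.0217663 at this income.
η = (dQ/dM)·(M/Q) = 0.0217663 × (6100/50.548) = 2.63.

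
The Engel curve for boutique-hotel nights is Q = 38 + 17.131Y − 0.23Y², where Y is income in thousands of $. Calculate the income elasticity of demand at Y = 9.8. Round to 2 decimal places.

At Y = 9.8: Q = 183.7946.
dQ/dY = 17.131 − 0.46Y = 12.62300.
η = (dQ/dY)·(Y/Q) = 12.62300 × (9.8/183.7946) = 0.67.

0.67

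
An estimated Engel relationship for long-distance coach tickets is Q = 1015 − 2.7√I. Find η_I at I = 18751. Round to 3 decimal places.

-0.286

At I = 18751: Q = 645.277.
dQ/dI = -2.7/(2√I) = -0.00985874 at this income.
η = (dQ/dI)·(I/Q) = -0.00985874 × (18751/645.277) = -0.286.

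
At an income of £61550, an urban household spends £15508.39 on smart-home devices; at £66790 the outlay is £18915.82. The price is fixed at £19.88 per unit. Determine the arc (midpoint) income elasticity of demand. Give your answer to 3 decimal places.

With a constant price, Q₁ = 15508.39/19.88 = 780.100 and Q₂ = 18915.82/19.88 = 951.500 (equivalently, work directly with expenditure since P cancels).
Midpoint %ΔQ = (18915.82 − 15508.39)/17212.11 = 0.19797; midpoint %ΔI = (66790 − 61550)/64170 = 0.08166.
η = 0.19797 / 0.08166 = 2.424.

2.424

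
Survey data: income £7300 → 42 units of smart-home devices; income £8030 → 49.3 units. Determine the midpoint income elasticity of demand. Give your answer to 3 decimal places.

1.679

ΔQ = 49.3 − 42 = 7.3; midpoint Q̄ = (42 + 49.3)/2 = 45.65.
ΔI = 8030 − 7300 = 730; midpoint Ī = (7300 + 8030)/2 = 7665.
η = (ΔQ/Q̄) ÷ (ΔI/Ī) = (7.3/45.65) ÷ (730/7665) = 1.679.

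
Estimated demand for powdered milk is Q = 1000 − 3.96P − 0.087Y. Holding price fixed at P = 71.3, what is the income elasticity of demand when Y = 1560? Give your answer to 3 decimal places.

-0.233

At P = 71.3, Y = 1560: Q = 581.932.
Holding P constant, ∂Q/∂Y = −0.087.
η_Y = (∂Q/∂Y)·(Y/Q) = -0.087 × (1560/581.932) = -0.233.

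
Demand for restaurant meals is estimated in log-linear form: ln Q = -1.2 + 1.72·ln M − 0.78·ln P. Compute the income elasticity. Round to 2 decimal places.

In a log-linear demand, the coefficient on ln M is the income elasticity.
So η = 1.72.

1.72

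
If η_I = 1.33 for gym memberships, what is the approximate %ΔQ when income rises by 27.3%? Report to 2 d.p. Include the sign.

%ΔQ ≈ η × %ΔI = 1.33 × 27.3% = 36.31%.

36.31%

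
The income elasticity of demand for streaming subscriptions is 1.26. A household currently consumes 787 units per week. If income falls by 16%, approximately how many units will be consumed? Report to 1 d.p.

%ΔQ ≈ η × %ΔI = 1.26 × (-16%) = -20.16%.
New Q ≈ 787 × (1 − 0.2016) = 628.3.

628.3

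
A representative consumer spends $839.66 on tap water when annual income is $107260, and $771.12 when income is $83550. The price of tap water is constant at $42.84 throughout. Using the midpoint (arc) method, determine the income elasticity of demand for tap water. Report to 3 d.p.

0.342

With a constant price, Q₁ = 839.66/42.84 = 19.600 and Q₂ = 771.12/42.84 = 18.000 (equivalently, work directly with expenditure since P cancels).
Midpoint %ΔQ = (771.12 − 839.66)/805.39 = -0.08510; midpoint %ΔI = (83550 − 107260)/95405 = -0.24852.
η = -0.08510 / -0.24852 = 0.342.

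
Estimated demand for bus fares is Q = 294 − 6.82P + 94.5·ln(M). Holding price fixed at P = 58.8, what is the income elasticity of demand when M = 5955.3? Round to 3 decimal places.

At P = 58.8, M = 5955.3: Q = 714.381.
Holding P constant, ∂Q/∂M = 94.5/M = 0.0158682.
η_M = (∂Q/∂M)·(M/Q) = 0.0158682 × (5955.3/714.381) = 0.132.

0.132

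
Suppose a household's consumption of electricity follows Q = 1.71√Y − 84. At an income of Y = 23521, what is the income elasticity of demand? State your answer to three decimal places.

0.736

At Y = 23521: Q = 178.255.
dQ/dY = 1.71/(2√Y) = 0.00557491 at this income.
η = (dQ/dY)·(Y/Q) = 0.00557491 × (23521/178.255) = 0.736.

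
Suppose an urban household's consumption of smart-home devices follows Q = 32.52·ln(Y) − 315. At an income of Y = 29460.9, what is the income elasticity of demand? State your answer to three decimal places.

1.654

At Y = 29460.9: Q = 19.657.
dQ/dY = 32.52/Y = 0.00110384 at this income.
η = (dQ/dY)·(Y/Q) = 0.00110384 × (29460.9/19.657) = 1.654.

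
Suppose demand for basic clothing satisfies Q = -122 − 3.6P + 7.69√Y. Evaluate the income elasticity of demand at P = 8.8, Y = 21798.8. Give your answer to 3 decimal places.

At P = 8.8, Y = 21798.8: Q = 981.704.
Holding P constant, ∂Q/∂Y = 7.69/(2√Y) = 0.0260423.
η_Y = (∂Q/∂Y)·(Y/Q) = 0.0260423 × (21798.8/981.704) = 0.578.

0.578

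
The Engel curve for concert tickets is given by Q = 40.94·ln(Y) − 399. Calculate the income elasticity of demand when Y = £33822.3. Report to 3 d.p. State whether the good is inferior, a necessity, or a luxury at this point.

1.464 (luxury)

At Y = 33822.3: Q = 27.958.
dQ/dY = 40.94/Y = 0.00121044 at this income.
η = (dQ/dY)·(Y/Q) = 0.00121044 × (33822.3/27.958) = 1.464.
Since η > 1, the good is a luxury.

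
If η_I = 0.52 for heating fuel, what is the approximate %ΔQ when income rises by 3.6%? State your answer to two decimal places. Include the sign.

1.87%

%ΔQ ≈ η × %ΔI = 0.52 × 3.6% = 1.87%.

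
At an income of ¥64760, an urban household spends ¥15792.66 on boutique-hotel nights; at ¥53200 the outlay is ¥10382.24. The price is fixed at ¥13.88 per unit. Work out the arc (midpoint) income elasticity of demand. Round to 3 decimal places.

With a constant price, Q₁ = 15792.66/13.88 = 1137.800 and Q₂ = 10382.24/13.88 = 748.000 (equivalently, work directly with expenditure since P cancels).
Midpoint %ΔQ = (10382.24 − 15792.66)/13087.45 = -0.41341; midpoint %ΔI = (53200 − 64760)/58980 = -0.19600.
η = -0.41341 / -0.19600 = 2.109.

2.109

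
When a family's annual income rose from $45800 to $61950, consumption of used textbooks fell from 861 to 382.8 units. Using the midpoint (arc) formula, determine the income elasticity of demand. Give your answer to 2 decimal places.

-2.57

ΔQ = 382.8 − 861 = -478.2; midpoint Q̄ = (861 + 382.8)/2 = 621.9.
ΔI = 61950 − 45800 = 16150; midpoint Ī = (45800 + 61950)/2 = 53875.
η = (ΔQ/Q̄) ÷ (ΔI/Ī) = (-478.2/621.9) ÷ (16150/53875) = -2.57.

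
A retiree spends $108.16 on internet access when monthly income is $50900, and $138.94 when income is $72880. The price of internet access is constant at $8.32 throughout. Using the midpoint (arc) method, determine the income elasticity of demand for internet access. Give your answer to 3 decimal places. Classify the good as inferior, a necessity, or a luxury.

0.701 (necessity)

With a constant price, Q₁ = 108.16/8.32 = 13.000 and Q₂ = 138.94/8.32 = 16.700 (equivalently, work directly with expenditure since P cancels).
Midpoint %ΔQ = (138.94 − 108.16)/123.55 = 0.24913; midpoint %ΔI = (72880 − 50900)/61890 = 0.35515.
η = 0.24913 / 0.35515 = 0.701.
0 < η < 1 ⇒ necessity.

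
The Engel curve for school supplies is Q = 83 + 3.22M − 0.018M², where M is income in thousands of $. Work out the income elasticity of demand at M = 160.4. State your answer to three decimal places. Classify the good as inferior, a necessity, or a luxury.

At M = 160.4: Q = 136.3811.
dQ/dM = 3.22 − 0.036M = -2.55440.
η = (dQ/dM)·(M/Q) = -2.55440 × (160.4/136.3811) = -3.004.
η < 0 ⇒ inferior good.

-3.004 (inferior good)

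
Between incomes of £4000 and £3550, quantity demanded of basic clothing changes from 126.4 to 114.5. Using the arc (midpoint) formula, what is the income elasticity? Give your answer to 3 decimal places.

0.829

ΔQ = 114.5 − 126.4 = -11.9; midpoint Q̄ = (126.4 + 114.5)/2 = 120.45.
ΔI = 3550 − 4000 = -450; midpoint Ī = (4000 + 3550)/2 = 3775.
η = (ΔQ/Q̄) ÷ (ΔI/Ī) = (-11.9/120.45) ÷ (-450/3775) = 0.829.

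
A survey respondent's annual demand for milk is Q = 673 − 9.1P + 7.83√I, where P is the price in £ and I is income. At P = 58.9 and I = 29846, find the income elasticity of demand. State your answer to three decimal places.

At P = 58.9, I = 29846: Q = 1489.720.
Holding P constant, ∂Q/∂I = 7.83/(2√I) = 0.0226615.
η_I = (∂Q/∂I)·(I/Q) = 0.0226615 × (29846/1489.720) = 0.454.

0.454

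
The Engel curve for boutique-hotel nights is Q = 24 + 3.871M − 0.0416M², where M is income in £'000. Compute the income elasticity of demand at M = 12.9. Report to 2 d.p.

At M = 12.9: Q = 67.0132.
dQ/dM = 3.871 − 0.0832M = 2.79772.
η = (dQ/dM)·(M/Q) = 2.79772 × (12.9/67.0132) = 0.54.

0.54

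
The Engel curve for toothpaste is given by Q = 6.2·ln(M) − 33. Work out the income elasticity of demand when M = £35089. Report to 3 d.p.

0.194

At M = 35089: Q = 31.887.
dQ/dM = 6.2/M = 0.000176694 at this income.
η = (dQ/dM)·(M/Q) = 0.000176694 × (35089/31.887) = 0.194.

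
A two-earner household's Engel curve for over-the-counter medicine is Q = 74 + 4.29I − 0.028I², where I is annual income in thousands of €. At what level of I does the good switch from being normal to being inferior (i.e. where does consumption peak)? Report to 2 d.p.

76.61

dQ/dI = 4.29 − 0.056I.
The good is inferior where dQ/dI < 0. Setting dQ/dI = 0 gives I = 4.29 / 0.056 = 76.61.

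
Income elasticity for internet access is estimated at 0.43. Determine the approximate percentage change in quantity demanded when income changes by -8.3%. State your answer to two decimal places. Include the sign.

%ΔQ ≈ η × %ΔI = 0.43 × (-8.3%) = -3.57%.

-3.57%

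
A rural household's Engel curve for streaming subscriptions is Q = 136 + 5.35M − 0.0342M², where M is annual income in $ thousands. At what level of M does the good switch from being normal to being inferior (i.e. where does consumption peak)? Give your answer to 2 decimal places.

78.22

dQ/dM = 5.35 − 0.0684M.
The good is inferior where dQ/dM < 0. Setting dQ/dM = 0 gives M = 5.35 / 0.0684 = 78.22.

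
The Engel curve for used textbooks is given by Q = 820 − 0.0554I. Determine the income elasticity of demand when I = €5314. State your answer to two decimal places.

At I = 5314: Q = 525.604.
dQ/dI = −0.0554.
η = (dQ/dI)·(I/Q) = -0.0554 × (5314/525.604) = -0.56.

-0.56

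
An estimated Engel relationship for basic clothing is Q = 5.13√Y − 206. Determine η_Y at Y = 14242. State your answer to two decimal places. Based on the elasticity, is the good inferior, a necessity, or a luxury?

0.75 (necessity)

At Y = 14242: Q = 406.213.
dQ/dY = 5.13/(2√Y) = 0.0214932 at this income.
η = (dQ/dY)·(Y/Q) = 0.0214932 × (14242/406.213) = 0.75.
Since 0 < η < 1, the good is a necessity.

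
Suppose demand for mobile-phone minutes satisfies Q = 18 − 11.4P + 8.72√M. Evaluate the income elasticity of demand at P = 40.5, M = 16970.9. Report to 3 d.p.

At P = 40.5, M = 16970.9: Q = 692.275.
Holding P constant, ∂Q/∂M = 8.72/(2√M) = 0.0334683.
η_M = (∂Q/∂M)·(M/Q) = 0.0334683 × (16970.9/692.275) = 0.820.

0.820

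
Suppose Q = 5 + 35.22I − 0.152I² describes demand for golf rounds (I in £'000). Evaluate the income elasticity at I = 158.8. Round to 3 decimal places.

-1.175

At I = 158.8: Q = 1764.8851.
dQ/dI = 35.22 − 0.304I = -13.05520.
η = (dQ/dI)·(I/Q) = -13.05520 × (158.8/1764.8851) = -1.175.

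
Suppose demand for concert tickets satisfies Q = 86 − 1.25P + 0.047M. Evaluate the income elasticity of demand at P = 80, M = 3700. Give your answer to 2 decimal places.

1.09

At P = 80, M = 3700: Q = 159.900.
Holding P constant, ∂Q/∂M = 0.047.
η_M = (∂Q/∂M)·(M/Q) = 0.047 × (3700/159.900) = 1.09.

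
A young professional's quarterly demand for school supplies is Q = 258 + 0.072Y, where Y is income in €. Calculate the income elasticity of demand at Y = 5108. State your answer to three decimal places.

At Y = 5108: Q = 625.776.
dQ/dY = 0.072.
η = (dQ/dY)·(Y/Q) = 0.072 × (5108/625.776) = 0.588.

0.588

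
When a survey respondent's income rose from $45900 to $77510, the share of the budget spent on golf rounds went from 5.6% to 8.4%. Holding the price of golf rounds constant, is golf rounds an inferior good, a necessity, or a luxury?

The budget share rises as income rises, so η > 1.

luxury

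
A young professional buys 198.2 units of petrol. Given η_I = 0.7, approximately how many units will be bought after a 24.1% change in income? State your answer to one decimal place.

%ΔQ ≈ η × %ΔI = 0.7 × 24.1% = 16.87%.
New Q ≈ 198.2 × (1 + 0.1687) = 231.6.

231.6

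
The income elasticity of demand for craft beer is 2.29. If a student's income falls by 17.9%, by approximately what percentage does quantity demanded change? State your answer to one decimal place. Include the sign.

-41.0%

%ΔQ ≈ η × %ΔI = 2.29 × (-17.9%) = -41.0%.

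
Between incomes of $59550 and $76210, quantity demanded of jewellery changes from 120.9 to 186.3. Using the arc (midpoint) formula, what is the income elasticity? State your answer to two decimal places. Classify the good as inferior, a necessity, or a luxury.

1.73 (luxury)

ΔQ = 186.3 − 120.9 = 65.4; midpoint Q̄ = (120.9 + 186.3)/2 = 153.6.
ΔI = 76210 − 59550 = 16660; midpoint Ī = (59550 + 76210)/2 = 67880.
η = (ΔQ/Q̄) ÷ (ΔI/Ī) = (65.4/153.6) ÷ (16660/67880) = 1.73.
η > 1 ⇒ luxury.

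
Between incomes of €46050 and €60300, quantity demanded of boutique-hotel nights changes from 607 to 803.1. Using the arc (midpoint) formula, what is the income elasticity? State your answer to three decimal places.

1.038

ΔQ = 803.1 − 607 = 196.1; midpoint Q̄ = (607 + 803.1)/2 = 705.05.
ΔI = 60300 − 46050 = 14250; midpoint Ī = (46050 + 60300)/2 = 53175.
η = (ΔQ/Q̄) ÷ (ΔI/Ī) = (196.1/705.05) ÷ (14250/53175) = 1.038.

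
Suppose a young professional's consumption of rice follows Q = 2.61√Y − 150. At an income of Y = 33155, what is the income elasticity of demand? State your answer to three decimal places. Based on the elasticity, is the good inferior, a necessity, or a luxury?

At Y = 33155: Q = 325.242.
dQ/dY = 2.61/(2√Y) = 0.00716698 at this income.
η = (dQ/dY)·(Y/Q) = 0.00716698 × (33155/325.242) = 0.731.
Since 0 < η < 1, the good is a necessity.

0.731 (necessity)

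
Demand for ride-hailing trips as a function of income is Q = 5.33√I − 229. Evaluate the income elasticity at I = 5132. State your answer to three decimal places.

1.249

At I = 5132: Q = 152.830.
dQ/dI = 5.33/(2√I) = 0.0372009 at this income.
η = (dQ/dI)·(I/Q) = 0.0372009 × (5132/152.830) = 1.249.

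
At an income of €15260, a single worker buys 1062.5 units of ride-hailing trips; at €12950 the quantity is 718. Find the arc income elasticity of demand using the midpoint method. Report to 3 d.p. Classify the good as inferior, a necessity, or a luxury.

ΔQ = 718 − 1062.5 = -344.5; midpoint Q̄ = (1062.5 + 718)/2 = 890.25.
ΔI = 12950 − 15260 = -2310; midpoint Ī = (15260 + 12950)/2 = 14105.
η = (ΔQ/Q̄) ÷ (ΔI/Ī) = (-344.5/890.25) ÷ (-2310/14105) = 2.363.
η > 1 ⇒ luxury.

2.363 (luxury)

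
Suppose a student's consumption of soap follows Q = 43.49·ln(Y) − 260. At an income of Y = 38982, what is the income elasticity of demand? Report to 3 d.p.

0.218

At Y = 38982: Q = 199.726.
dQ/dY = 43.49/Y = 0.00111564 at this income.
η = (dQ/dY)·(Y/Q) = 0.00111564 × (38982/199.726) = 0.218.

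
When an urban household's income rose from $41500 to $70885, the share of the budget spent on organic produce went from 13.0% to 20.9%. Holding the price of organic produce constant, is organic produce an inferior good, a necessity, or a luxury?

luxury

The budget share rises as income rises, so η > 1.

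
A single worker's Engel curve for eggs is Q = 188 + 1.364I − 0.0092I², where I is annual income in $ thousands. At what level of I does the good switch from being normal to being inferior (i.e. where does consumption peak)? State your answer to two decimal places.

74.13

dQ/dI = 1.364 − 0.0184I.
The good is inferior where dQ/dI < 0. Setting dQ/dI = 0 gives I = 1.364 / 0.0184 = 74.13.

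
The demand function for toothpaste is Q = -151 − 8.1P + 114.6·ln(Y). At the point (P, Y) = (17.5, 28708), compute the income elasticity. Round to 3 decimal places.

At P = 17.5, Y = 28708: Q = 883.611.
Holding P constant, ∂Q/∂Y = 114.6/Y = 0.00399192.
η_Y = (∂Q/∂Y)·(Y/Q) = 0.00399192 × (28708/883.611) = 0.130.

0.130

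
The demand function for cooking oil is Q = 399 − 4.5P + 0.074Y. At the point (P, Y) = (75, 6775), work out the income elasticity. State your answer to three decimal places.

At P = 75, Y = 6775: Q = 562.850.
Holding P constant, ∂Q/∂Y = 0.074.
η_Y = (∂Q/∂Y)·(Y/Q) = 0.074 × (6775/562.850) = 0.891.

0.891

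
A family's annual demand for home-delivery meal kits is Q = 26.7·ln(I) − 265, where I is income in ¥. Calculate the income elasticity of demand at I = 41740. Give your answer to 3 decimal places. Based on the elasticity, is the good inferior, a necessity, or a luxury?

At I = 41740: Q = 19.067.
dQ/dI = 26.7/I = 0.000639674 at this income.
η = (dQ/dI)·(I/Q) = 0.000639674 × (41740/19.067) = 1.400.
Since η > 1, the good is a luxury.

1.400 (luxury)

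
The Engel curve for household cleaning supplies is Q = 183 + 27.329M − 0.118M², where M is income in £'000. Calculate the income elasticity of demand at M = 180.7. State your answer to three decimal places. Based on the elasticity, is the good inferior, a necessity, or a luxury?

At M = 180.7: Q = 1268.3565.
dQ/dM = 27.329 − 0.236M = -15.31620.
η = (dQ/dM)·(M/Q) = -15.31620 × (180.7/1268.3565) = -2.182.
η < 0 ⇒ inferior good.

-2.182 (inferior good)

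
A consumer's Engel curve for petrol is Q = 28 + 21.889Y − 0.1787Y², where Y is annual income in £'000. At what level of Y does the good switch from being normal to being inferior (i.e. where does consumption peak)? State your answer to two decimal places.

61.25

dQ/dY = 21.889 − 0.3574Y.
The good is inferior where dQ/dY < 0. Setting dQ/dY = 0 gives Y = 21.889 / 0.3574 = 61.25.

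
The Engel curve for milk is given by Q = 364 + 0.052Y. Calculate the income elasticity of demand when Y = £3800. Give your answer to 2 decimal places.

0.35

At Y = 3800: Q = 561.600.
dQ/dY = 0.052.
η = (dQ/dY)·(Y/Q) = 0.052 × (3800/561.600) = 0.35.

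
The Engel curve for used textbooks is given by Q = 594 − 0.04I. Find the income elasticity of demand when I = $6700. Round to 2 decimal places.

At I = 6700: Q = 326.000.
dQ/dI = −0.04.
η = (dQ/dI)·(I/Q) = -0.04 × (6700/326.000) = -0.82.

-0.82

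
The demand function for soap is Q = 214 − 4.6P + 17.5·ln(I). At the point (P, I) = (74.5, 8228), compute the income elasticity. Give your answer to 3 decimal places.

0.602

At P = 74.5, I = 8228: Q = 29.068.
Holding P constant, ∂Q/∂I = 17.5/I = 0.00212688.
η_I = (∂Q/∂I)·(I/Q) = 0.00212688 × (8228/29.068) = 0.602.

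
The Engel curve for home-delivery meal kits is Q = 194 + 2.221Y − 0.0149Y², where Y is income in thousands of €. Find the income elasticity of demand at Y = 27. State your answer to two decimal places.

0.16

At Y = 27: Q = 243.1049.
dQ/dY = 2.221 − 0.0298Y = 1.41640.
η = (dQ/dY)·(Y/Q) = 1.41640 × (27/243.1049) = 0.16.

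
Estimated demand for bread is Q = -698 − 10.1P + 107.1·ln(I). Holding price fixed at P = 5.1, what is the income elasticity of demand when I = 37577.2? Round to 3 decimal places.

0.283

At P = 5.1, I = 37577.2: Q = 378.698.
Holding P constant, ∂Q/∂I = 107.1/I = 0.00285013.
η_I = (∂Q/∂I)·(I/Q) = 0.00285013 × (37577.2/378.698) = 0.283.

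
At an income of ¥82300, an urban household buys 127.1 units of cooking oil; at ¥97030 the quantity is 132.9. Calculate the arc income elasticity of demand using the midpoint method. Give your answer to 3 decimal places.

0.272

ΔQ = 132.9 − 127.1 = 5.8; midpoint Q̄ = (127.1 + 132.9)/2 = 130.
ΔI = 97030 − 82300 = 14730; midpoint Ī = (82300 + 97030)/2 = 89665.
η = (ΔQ/Q̄) ÷ (ΔI/Ī) = (5.8/130) ÷ (14730/89665) = 0.272.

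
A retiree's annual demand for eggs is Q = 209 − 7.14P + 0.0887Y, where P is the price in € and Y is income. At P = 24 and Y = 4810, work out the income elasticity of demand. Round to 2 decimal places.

0.92

At P = 24, Y = 4810: Q = 464.287.
Holding P constant, ∂Q/∂Y = 0.0887.
η_Y = (∂Q/∂Y)·(Y/Q) = 0.0887 × (4810/464.287) = 0.92.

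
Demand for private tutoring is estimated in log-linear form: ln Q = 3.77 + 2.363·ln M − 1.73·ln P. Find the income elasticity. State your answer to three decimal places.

2.363

In a log-linear demand, the coefficient on ln M is the income elasticity.
So η = 2.363.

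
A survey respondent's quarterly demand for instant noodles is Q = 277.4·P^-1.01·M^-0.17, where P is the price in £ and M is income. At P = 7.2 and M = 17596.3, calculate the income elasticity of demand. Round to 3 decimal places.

For a multiplicative demand Q = A·P^α·M^β, the income elasticity is β everywhere.
Here β = -0.17, so η = -0.170.

-0.170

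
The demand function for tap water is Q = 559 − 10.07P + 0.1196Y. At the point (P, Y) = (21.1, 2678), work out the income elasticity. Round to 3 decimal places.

0.480

At P = 21.1, Y = 2678: Q = 666.812.
Holding P constant, ∂Q/∂Y = 0.1196.
η_Y = (∂Q/∂Y)·(Y/Q) = 0.1196 × (2678/666.812) = 0.480.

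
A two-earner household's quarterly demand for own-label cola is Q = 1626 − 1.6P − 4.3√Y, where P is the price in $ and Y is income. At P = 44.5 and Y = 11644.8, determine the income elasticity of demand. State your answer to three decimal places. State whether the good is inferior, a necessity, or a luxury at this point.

At P = 44.5, Y = 11644.8: Q = 1090.782.
Holding P constant, ∂Q/∂Y = -4.3/(2√Y) = -0.0199238.
η_Y = (∂Q/∂Y)·(Y/Q) = -0.0199238 × (11644.8/1090.782) = -0.213.
Since η < 0, this is an inferior good.

-0.213 (inferior good)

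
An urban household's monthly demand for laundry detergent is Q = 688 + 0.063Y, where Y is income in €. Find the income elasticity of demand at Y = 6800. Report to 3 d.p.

At Y = 6800: Q = 1116.400.
dQ/dY = 0.063.
η = (dQ/dY)·(Y/Q) = 0.063 × (6800/1116.400) = 0.384.

0.384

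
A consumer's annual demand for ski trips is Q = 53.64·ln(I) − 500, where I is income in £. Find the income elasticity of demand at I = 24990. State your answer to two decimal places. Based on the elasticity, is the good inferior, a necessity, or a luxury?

1.24 (luxury)

At I = 24990: Q = 43.171.
dQ/dI = 53.64/I = 0.00214646 at this income.
η = (dQ/dI)·(I/Q) = 0.00214646 × (24990/43.171) = 1.24.
Since η > 1, the good is a luxury.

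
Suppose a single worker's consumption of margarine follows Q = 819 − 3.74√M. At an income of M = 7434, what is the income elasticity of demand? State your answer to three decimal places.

At M = 7434: Q = 496.535.
dQ/dM = -3.74/(2√M) = -0.0216885 at this income.
η = (dQ/dM)·(M/Q) = -0.0216885 × (7434/496.535) = -0.325.

-0.325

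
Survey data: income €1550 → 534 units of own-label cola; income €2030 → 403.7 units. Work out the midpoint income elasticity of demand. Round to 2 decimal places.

-1.04

ΔQ = 403.7 − 534 = -130.3; midpoint Q̄ = (534 + 403.7)/2 = 468.85.
ΔI = 2030 − 1550 = 480; midpoint Ī = (1550 + 2030)/2 = 1790.
η = (ΔQ/Q̄) ÷ (ΔI/Ī) = (-130.3/468.85) ÷ (480/1790) = -1.04.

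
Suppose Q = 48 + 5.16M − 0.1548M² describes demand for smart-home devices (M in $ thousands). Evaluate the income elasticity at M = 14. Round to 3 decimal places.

At M = 14: Q = 89.8992.
dQ/dM = 5.16 − 0.3096M = 0.82560.
η = (dQ/dM)·(M/Q) = 0.82560 × (14/89.8992) = 0.129.

0.129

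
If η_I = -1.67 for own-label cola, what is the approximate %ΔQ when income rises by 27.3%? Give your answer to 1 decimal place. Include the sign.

-45.6%

%ΔQ ≈ η × %ΔI = -1.67 × 27.3% = -45.6%.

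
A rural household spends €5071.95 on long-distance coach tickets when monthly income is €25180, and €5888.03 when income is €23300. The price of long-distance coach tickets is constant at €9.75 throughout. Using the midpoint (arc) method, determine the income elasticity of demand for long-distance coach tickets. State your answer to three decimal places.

With a constant price, Q₁ = 5071.95/9.75 = 520.200 and Q₂ = 5888.03/9.75 = 603.901 (equivalently, work directly with expenditure since P cancels).
Midpoint %ΔQ = (5888.03 − 5071.95)/5479.99 = 0.14892; midpoint %ΔI = (23300 − 25180)/24240 = -0.07756.
η = 0.14892 / -0.07756 = -1.920.

-1.920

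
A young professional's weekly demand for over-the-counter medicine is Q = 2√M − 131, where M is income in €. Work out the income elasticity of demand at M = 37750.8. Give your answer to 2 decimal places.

0.75

At M = 37750.8: Q = 257.591.
dQ/dM = 2/(2√M) = 0.0051468 at this income.
η = (dQ/dM)·(M/Q) = 0.0051468 × (37750.8/257.591) = 0.75.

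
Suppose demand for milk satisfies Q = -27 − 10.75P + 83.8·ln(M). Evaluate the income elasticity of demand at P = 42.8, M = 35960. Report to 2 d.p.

At P = 42.8, M = 35960: Q = 391.976.
Holding P constant, ∂Q/∂M = 83.8/M = 0.00233037.
η_M = (∂Q/∂M)·(M/Q) = 0.00233037 × (35960/391.976) = 0.21.

0.21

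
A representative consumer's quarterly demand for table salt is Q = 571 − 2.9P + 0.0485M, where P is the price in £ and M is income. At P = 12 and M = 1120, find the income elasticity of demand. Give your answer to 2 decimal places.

0.09

At P = 12, M = 1120: Q = 590.520.
Holding P constant, ∂Q/∂M = 0.0485.
η_M = (∂Q/∂M)·(M/Q) = 0.0485 × (1120/590.520) = 0.09.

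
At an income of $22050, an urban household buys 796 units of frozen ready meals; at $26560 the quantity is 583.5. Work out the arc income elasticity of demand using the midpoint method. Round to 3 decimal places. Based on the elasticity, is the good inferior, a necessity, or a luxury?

-1.660 (inferior good)

ΔQ = 583.5 − 796 = -212.5; midpoint Q̄ = (796 + 583.5)/2 = 689.75.
ΔI = 26560 − 22050 = 4510; midpoint Ī = (22050 + 26560)/2 = 24305.
η = (ΔQ/Q̄) ÷ (ΔI/Ī) = (-212.5/689.75) ÷ (4510/24305) = -1.660.
η < 0 ⇒ inferior good.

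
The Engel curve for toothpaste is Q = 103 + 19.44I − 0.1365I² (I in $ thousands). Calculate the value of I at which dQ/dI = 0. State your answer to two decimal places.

dQ/dI = 19.44 − 0.273I.
The good is inferior where dQ/dI < 0. Setting dQ/dI = 0 gives I = 19.44 / 0.273 = 71.21.

71.21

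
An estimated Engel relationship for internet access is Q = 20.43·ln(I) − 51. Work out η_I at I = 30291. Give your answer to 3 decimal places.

0.128

At I = 30291: Q = 159.809.
dQ/dI = 20.43/I = 0.000674458 at this income.
η = (dQ/dI)·(I/Q) = 0.000674458 × (30291/159.809) = 0.128.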